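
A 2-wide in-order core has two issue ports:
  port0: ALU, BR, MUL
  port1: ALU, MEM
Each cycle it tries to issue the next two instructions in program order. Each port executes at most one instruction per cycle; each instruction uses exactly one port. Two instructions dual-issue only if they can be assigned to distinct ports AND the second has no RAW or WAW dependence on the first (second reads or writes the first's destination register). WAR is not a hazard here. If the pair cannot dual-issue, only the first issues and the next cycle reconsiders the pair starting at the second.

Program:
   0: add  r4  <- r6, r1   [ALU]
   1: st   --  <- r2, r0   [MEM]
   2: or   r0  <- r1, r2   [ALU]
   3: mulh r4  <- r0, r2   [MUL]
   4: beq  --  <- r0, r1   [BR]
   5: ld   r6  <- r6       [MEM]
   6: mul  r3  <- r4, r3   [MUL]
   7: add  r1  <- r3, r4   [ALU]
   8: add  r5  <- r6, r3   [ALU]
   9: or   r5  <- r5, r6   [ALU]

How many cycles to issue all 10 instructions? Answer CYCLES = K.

CYCLES = 7

0. add st @i0+i1  | pair
1. or @i2  | RAW r0
2. mulh @i3  | no-port MUL/BR
3. beq ld @i4+i5  | pair
4. mul @i6  | RAW r3
5. add add @i7+i8  | pair
6. or @i9  | tail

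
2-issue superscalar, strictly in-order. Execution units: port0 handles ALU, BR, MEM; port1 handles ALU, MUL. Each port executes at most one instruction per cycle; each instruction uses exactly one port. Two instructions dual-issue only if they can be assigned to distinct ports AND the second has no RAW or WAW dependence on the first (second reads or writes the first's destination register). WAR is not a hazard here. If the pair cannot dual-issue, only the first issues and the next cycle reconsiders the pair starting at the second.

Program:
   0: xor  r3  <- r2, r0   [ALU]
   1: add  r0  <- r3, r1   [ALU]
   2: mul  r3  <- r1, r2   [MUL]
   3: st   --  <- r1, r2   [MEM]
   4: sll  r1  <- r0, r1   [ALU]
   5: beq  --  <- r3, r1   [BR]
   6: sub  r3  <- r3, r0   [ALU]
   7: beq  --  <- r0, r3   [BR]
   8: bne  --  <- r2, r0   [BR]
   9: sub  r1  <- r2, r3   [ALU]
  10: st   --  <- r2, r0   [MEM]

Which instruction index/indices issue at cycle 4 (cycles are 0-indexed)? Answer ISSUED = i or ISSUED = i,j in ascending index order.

c0: i0 xor.ALU  RAW r3
c1: i1,i2 add.ALU+mul.MUL  2-wide
c2: i3,i4 st.MEM+sll.ALU  2-wide
c3: i5,i6 beq.BR+sub.ALU  2-wide
c4: i7 beq.BR  no-port BR/BR
c5: i8,i9 bne.BR+sub.ALU  2-wide
c6: i10 st.MEM  tail

ISSUED = 7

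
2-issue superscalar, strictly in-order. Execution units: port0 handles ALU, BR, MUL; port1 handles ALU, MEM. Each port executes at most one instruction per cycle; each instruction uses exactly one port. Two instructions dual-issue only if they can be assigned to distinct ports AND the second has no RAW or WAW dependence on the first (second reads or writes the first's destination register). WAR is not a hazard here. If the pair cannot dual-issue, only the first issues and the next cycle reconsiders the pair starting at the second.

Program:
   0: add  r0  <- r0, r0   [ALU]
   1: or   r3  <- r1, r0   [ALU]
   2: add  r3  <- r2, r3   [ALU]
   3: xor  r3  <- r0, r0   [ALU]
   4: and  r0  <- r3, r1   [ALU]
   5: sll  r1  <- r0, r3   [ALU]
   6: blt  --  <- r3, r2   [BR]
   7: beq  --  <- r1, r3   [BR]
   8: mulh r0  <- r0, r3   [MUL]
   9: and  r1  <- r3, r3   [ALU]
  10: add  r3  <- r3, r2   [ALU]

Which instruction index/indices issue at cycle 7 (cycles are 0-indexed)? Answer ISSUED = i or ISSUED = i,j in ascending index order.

ISSUED = 8,9

c0: i0 add  RAW r0
c1: i1 or  RAW+WAW r3
c2: i2 add  WAW r3
c3: i3 xor  RAW r3
c4: i4 and  RAW r0
c5: i5/i6 sll blt  2-wide
c6: i7 beq  no-port BR/MUL
c7: i8/i9 mulh and  2-wide
c8: i10 add  tail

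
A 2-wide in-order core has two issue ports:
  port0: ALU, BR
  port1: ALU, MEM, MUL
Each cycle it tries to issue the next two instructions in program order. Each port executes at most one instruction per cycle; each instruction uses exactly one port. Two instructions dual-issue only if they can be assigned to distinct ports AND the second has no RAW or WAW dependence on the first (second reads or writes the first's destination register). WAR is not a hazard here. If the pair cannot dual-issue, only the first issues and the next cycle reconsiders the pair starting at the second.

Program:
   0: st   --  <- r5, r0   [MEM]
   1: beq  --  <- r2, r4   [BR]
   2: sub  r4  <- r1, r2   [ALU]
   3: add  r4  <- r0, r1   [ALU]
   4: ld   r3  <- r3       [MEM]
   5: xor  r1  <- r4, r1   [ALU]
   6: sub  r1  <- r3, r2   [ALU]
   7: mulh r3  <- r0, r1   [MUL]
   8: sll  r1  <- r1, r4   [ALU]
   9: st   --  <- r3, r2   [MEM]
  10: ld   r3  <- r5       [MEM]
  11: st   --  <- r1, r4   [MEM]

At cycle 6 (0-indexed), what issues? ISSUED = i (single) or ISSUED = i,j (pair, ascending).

ISSUED = 9

0. st.MEM+beq.BR @i0&i1  | dual
1. sub.ALU @i2  | WAW r4
2. add.ALU+ld.MEM @i3&i4  | dual
3. xor.ALU @i5  | WAW r1
4. sub.ALU @i6  | RAW r1
5. mulh.MUL+sll.ALU @i7&i8  | dual
6. st.MEM @i9  | no-port MEM/MEM
7. ld.MEM @i10  | no-port MEM/MEM
8. st.MEM @i11  | tail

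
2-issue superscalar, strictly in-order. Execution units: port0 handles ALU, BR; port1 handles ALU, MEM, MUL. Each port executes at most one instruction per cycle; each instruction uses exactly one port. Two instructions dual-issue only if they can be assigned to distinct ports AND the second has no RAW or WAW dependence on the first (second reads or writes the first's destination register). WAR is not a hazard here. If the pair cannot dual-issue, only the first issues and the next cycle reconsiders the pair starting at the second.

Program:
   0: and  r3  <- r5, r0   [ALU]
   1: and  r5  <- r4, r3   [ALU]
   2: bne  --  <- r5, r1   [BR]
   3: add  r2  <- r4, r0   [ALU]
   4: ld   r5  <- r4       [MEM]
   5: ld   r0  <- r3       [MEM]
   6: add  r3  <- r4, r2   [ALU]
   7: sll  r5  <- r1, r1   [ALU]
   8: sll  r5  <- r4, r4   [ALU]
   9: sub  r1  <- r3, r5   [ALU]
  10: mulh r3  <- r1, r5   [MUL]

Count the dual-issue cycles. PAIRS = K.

PAIRS = 2

c0: i0 and.ALU  RAW r3
c1: i1 and.ALU  RAW r5
c2: i2,i3 bne.BR/add.ALU  pair
c3: i4 ld.MEM  no-port MEM/MEM
c4: i5,i6 ld.MEM/add.ALU  pair
c5: i7 sll.ALU  WAW r5
c6: i8 sll.ALU  RAW r5
c7: i9 sub.ALU  RAW r1
c8: i10 mulh.MUL  tail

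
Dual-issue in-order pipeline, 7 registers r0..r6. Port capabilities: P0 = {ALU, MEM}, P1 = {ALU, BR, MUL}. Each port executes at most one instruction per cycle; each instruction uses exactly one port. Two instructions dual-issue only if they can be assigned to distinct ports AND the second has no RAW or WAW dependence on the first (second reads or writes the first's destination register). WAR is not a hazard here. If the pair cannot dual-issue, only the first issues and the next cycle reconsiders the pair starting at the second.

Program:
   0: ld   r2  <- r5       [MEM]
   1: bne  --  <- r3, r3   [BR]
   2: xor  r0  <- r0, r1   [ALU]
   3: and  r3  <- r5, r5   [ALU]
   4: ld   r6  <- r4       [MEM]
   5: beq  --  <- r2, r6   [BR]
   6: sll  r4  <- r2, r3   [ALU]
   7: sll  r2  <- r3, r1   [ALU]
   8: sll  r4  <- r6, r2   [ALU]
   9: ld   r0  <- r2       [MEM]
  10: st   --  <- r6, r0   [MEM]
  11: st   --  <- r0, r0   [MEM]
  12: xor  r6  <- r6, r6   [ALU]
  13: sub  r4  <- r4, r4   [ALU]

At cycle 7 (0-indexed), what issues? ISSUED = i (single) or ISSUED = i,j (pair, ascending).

t=0 i0,i1:ld+bne ; 2-wide
t=1 i2,i3:xor+and ; 2-wide
t=2 i4:ld ; RAW r6
t=3 i5,i6:beq+sll ; 2-wide
t=4 i7:sll ; RAW r2
t=5 i8,i9:sll+ld ; 2-wide
t=6 i10:st ; no-port MEM/MEM
t=7 i11,i12:st+xor ; 2-wide
t=8 i13:sub ; tail

ISSUED = 11,12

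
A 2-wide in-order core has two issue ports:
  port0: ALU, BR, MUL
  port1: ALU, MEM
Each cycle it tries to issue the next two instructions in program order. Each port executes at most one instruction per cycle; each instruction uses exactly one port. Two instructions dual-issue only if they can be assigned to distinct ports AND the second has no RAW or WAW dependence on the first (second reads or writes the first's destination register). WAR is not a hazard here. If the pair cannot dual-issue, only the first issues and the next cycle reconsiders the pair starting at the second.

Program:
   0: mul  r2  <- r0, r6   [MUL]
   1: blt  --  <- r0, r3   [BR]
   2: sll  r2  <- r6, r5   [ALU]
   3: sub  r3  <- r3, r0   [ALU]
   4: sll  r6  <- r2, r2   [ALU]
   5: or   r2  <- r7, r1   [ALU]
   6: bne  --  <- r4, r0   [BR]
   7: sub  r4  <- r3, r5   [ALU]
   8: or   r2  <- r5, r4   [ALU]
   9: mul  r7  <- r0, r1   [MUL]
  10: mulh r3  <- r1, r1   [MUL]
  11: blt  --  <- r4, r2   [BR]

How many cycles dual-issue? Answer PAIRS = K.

  cy0 -> i0 (mul.MUL) no-port MUL/BR
  cy1 -> i1&i2 (blt.BR;sll.ALU) 2-wide
  cy2 -> i3&i4 (sub.ALU;sll.ALU) 2-wide
  cy3 -> i5&i6 (or.ALU;bne.BR) 2-wide
  cy4 -> i7 (sub.ALU) RAW r4
  cy5 -> i8&i9 (or.ALU;mul.MUL) 2-wide
  cy6 -> i10 (mulh.MUL) no-port MUL/BR
  cy7 -> i11 (blt.BR) tail

PAIRS = 4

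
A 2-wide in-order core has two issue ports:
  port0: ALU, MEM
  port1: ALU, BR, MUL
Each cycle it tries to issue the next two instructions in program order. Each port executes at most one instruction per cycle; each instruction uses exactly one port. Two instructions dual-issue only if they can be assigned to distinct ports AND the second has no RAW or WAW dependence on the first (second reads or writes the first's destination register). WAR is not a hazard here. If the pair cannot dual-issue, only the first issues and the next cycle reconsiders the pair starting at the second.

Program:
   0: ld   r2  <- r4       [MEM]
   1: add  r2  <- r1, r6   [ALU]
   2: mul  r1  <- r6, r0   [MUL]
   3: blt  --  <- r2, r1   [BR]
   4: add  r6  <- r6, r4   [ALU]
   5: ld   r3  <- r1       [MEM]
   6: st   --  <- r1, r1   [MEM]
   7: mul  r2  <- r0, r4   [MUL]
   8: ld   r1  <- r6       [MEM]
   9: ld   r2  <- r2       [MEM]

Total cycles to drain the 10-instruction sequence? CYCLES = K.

CYCLES = 7

[0] i0  ld  -- WAW r2
[1] i1&i2  add mul  -- dual
[2] i3&i4  blt add  -- dual
[3] i5  ld  -- no-port MEM/MEM
[4] i6&i7  st mul  -- dual
[5] i8  ld  -- no-port MEM/MEM
[6] i9  ld  -- tail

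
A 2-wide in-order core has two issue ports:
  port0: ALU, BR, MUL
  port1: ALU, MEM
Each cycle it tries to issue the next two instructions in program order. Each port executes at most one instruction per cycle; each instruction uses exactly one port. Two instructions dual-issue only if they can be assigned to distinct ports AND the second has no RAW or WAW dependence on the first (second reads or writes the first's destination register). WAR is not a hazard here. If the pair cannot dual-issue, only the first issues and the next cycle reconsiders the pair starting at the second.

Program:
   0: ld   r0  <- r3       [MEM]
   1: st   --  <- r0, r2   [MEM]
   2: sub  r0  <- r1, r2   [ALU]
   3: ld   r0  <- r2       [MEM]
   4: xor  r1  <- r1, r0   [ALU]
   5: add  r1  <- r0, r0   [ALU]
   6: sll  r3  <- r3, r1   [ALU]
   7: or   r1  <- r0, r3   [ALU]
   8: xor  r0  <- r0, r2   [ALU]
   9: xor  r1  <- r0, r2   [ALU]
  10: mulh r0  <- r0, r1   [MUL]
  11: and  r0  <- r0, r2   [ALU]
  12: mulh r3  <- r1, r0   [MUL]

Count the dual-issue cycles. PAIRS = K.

  cy0 -> i0 (ld) no-port MEM/MEM
  cy1 -> i1/i2 (st sub) pair
  cy2 -> i3 (ld) RAW r0
  cy3 -> i4 (xor) WAW r1
  cy4 -> i5 (add) RAW r1
  cy5 -> i6 (sll) RAW r3
  cy6 -> i7/i8 (or xor) pair
  cy7 -> i9 (xor) RAW r1
  cy8 -> i10 (mulh) RAW+WAW r0
  cy9 -> i11 (and) RAW r0
  cy10 -> i12 (mulh) tail

PAIRS = 2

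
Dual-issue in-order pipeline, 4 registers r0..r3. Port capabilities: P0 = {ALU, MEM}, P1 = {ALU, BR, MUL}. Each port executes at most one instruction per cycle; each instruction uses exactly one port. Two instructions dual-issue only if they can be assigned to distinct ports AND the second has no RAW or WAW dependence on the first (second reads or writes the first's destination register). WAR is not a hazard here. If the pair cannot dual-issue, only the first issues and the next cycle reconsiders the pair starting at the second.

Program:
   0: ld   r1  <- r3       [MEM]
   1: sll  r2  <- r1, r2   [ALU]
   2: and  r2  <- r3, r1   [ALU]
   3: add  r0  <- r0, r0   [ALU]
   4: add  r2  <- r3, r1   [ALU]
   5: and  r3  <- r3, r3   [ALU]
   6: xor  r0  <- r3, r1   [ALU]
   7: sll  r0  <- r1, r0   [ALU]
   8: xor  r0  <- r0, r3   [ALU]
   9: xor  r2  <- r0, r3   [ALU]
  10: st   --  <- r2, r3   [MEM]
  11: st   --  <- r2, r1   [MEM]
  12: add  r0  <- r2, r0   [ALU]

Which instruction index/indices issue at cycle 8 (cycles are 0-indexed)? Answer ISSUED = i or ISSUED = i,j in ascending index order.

ISSUED = 10

[0] i0  ld.MEM  -- RAW r1
[1] i1  sll.ALU  -- WAW r2
[2] i2&i3  and.ALU;add.ALU  -- dual
[3] i4&i5  add.ALU;and.ALU  -- dual
[4] i6  xor.ALU  -- RAW+WAW r0
[5] i7  sll.ALU  -- RAW+WAW r0
[6] i8  xor.ALU  -- RAW r0
[7] i9  xor.ALU  -- RAW r2
[8] i10  st.MEM  -- no-port MEM/MEM
[9] i11&i12  st.MEM;add.ALU  -- dual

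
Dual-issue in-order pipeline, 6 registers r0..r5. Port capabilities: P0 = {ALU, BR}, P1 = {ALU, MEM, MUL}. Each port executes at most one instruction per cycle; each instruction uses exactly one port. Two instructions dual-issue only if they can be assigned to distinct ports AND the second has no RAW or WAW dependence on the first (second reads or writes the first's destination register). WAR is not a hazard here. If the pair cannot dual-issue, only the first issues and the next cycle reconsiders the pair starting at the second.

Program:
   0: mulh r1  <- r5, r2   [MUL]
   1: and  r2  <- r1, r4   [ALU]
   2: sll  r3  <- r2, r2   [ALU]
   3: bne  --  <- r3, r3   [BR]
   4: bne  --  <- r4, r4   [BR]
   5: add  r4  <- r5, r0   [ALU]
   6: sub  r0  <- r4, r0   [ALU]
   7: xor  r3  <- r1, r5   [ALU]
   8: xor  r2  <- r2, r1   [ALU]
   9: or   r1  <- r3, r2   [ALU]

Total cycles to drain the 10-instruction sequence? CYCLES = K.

CYCLES = 8

#0 head=0: mulh.MUL i0 RAW r1
#1 head=1: and.ALU i1 RAW r2
#2 head=2: sll.ALU i2 RAW r3
#3 head=3: bne.BR i3 no-port BR/BR
#4 head=4: bne.BR+add.ALU i4&i5 dual
#5 head=6: sub.ALU+xor.ALU i6&i7 dual
#6 head=8: xor.ALU i8 RAW r2
#7 head=9: or.ALU i9 tail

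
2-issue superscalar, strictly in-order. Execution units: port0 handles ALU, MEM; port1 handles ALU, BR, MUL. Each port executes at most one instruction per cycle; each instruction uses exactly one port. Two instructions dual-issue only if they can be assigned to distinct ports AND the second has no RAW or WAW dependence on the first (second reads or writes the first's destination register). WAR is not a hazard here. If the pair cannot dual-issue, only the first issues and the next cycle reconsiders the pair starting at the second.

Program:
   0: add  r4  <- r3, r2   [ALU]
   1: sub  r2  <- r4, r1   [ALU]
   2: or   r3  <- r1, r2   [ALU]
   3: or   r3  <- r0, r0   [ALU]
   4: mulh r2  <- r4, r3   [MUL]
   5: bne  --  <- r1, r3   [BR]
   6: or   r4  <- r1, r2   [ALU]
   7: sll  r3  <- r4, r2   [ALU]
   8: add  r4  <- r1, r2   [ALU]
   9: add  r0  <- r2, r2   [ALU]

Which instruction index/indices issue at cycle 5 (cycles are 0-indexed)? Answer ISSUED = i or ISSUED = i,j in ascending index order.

ISSUED = 5,6

c0: i0 add  RAW r4
c1: i1 sub  RAW r2
c2: i2 or  WAW r3
c3: i3 or  RAW r3
c4: i4 mulh  no-port MUL/BR
c5: i5&i6 bne/or  pair
c6: i7&i8 sll/add  pair
c7: i9 add  tail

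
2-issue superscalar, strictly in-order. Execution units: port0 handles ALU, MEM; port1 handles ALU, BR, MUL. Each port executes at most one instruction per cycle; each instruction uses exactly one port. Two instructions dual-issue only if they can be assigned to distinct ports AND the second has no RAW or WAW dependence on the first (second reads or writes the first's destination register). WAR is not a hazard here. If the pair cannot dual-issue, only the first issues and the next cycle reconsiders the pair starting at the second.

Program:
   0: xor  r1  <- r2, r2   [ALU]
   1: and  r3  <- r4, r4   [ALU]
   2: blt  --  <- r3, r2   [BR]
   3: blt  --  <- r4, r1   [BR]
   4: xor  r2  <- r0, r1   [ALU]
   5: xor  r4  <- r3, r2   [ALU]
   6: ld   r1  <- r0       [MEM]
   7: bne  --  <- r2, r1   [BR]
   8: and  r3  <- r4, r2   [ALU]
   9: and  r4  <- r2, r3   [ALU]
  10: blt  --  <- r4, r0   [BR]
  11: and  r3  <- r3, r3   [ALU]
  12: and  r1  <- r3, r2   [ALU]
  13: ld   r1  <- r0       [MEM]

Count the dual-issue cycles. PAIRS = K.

PAIRS = 5

  cy0 -> i0/i1 (xor and) 2-wide
  cy1 -> i2 (blt) no-port BR/BR
  cy2 -> i3/i4 (blt xor) 2-wide
  cy3 -> i5/i6 (xor ld) 2-wide
  cy4 -> i7/i8 (bne and) 2-wide
  cy5 -> i9 (and) RAW r4
  cy6 -> i10/i11 (blt and) 2-wide
  cy7 -> i12 (and) WAW r1
  cy8 -> i13 (ld) tail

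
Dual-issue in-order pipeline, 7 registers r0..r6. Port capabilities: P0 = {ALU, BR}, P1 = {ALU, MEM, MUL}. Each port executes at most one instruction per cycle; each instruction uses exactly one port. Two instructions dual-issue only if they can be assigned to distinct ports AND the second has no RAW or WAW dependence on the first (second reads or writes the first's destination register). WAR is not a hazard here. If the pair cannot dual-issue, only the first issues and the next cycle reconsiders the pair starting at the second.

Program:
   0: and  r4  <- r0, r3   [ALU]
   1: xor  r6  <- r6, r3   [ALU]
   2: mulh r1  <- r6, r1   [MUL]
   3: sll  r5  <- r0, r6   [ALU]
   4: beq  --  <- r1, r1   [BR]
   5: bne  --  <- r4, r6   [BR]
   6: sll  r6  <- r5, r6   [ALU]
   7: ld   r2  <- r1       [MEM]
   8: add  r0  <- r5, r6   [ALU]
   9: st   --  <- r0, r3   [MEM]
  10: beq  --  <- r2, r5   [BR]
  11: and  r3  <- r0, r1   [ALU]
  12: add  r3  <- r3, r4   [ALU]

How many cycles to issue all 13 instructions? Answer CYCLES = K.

CYCLES = 8

c0: i0&i1 and+xor  dual
c1: i2&i3 mulh+sll  dual
c2: i4 beq  no-port BR/BR
c3: i5&i6 bne+sll  dual
c4: i7&i8 ld+add  dual
c5: i9&i10 st+beq  dual
c6: i11 and  RAW+WAW r3
c7: i12 add  tail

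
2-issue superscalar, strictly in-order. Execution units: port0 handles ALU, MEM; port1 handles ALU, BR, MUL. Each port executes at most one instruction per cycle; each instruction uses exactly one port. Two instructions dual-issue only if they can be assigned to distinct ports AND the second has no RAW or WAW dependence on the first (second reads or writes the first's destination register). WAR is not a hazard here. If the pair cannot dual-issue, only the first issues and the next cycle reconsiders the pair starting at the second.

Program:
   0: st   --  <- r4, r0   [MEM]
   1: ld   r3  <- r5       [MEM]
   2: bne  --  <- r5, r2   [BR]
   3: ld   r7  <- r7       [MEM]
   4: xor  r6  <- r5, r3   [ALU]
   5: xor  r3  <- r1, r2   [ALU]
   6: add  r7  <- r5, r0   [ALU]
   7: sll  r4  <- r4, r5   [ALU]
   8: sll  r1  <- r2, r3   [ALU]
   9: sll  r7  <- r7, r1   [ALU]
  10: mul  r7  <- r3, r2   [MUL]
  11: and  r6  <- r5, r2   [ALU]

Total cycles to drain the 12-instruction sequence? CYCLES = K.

CYCLES = 7

t=0 i0:st ; no-port MEM/MEM
t=1 i1&i2:ld;bne ; 2-wide
t=2 i3&i4:ld;xor ; 2-wide
t=3 i5&i6:xor;add ; 2-wide
t=4 i7&i8:sll;sll ; 2-wide
t=5 i9:sll ; WAW r7
t=6 i10&i11:mul;and ; 2-wide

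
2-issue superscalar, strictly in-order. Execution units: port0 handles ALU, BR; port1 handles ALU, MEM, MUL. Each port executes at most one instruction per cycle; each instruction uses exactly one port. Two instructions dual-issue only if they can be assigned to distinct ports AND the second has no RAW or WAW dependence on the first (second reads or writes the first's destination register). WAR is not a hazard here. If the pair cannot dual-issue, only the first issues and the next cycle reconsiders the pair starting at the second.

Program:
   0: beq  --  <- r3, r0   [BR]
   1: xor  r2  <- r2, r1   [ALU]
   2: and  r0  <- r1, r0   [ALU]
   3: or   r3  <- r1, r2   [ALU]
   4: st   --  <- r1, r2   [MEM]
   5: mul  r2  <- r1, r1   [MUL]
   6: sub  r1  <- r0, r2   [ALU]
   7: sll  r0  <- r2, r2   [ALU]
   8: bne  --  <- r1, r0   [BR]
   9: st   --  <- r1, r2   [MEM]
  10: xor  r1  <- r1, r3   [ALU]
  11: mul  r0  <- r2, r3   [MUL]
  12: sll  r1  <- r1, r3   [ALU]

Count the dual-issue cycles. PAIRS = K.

0. beq.BR;xor.ALU @i0&i1  | 2-wide
1. and.ALU;or.ALU @i2&i3  | 2-wide
2. st.MEM @i4  | no-port MEM/MUL
3. mul.MUL @i5  | RAW r2
4. sub.ALU;sll.ALU @i6&i7  | 2-wide
5. bne.BR;st.MEM @i8&i9  | 2-wide
6. xor.ALU;mul.MUL @i10&i11  | 2-wide
7. sll.ALU @i12  | tail

PAIRS = 5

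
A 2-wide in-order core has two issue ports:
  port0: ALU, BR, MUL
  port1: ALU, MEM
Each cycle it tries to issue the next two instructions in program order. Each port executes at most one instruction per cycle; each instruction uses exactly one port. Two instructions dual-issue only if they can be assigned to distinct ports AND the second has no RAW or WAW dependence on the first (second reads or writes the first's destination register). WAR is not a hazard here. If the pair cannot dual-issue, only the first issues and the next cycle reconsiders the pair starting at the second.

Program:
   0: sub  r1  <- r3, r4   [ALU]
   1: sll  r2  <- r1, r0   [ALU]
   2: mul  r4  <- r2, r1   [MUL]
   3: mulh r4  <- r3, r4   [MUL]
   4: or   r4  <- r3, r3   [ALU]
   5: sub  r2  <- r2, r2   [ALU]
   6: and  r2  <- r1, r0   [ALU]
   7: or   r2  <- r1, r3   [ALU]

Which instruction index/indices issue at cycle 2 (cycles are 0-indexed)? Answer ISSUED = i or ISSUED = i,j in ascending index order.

ISSUED = 2

c0: i0 sub.ALU  RAW r1
c1: i1 sll.ALU  RAW r2
c2: i2 mul.MUL  no-port MUL/MUL
c3: i3 mulh.MUL  WAW r4
c4: i4&i5 or.ALU;sub.ALU  2-wide
c5: i6 and.ALU  WAW r2
c6: i7 or.ALU  tail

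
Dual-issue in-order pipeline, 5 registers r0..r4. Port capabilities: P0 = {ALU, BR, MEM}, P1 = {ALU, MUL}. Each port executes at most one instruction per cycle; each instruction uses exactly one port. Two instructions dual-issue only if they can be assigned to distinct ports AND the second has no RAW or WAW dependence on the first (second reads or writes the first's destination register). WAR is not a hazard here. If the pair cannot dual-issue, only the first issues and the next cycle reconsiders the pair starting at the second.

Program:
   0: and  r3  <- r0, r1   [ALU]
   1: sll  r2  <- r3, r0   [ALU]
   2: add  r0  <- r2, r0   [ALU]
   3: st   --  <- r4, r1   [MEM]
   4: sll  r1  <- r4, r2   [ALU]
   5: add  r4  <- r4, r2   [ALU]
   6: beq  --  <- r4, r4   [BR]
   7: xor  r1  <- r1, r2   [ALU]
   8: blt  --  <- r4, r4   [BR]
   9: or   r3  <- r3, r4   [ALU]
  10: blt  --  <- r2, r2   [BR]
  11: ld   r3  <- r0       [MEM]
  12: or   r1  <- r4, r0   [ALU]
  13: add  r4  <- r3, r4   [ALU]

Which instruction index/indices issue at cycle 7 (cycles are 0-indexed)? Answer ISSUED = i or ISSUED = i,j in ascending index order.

c0: i0 and  RAW r3
c1: i1 sll  RAW r2
c2: i2/i3 add/st  pair
c3: i4/i5 sll/add  pair
c4: i6/i7 beq/xor  pair
c5: i8/i9 blt/or  pair
c6: i10 blt  no-port BR/MEM
c7: i11/i12 ld/or  pair
c8: i13 add  tail

ISSUED = 11,12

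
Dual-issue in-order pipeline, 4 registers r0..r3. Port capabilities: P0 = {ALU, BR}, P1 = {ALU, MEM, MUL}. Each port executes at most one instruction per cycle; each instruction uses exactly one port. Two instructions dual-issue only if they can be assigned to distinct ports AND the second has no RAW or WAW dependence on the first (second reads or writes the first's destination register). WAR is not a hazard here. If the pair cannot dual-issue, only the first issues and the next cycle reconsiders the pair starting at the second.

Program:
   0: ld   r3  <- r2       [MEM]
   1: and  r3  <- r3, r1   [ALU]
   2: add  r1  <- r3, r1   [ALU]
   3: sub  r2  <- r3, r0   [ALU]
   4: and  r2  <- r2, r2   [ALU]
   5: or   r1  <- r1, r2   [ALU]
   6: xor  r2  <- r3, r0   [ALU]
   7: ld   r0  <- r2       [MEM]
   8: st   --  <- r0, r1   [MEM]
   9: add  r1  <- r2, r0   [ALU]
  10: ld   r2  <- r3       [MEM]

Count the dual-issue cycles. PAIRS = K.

0. ld @i0  | RAW+WAW r3
1. and @i1  | RAW r3
2. add/sub @i2+i3  | pair
3. and @i4  | RAW r2
4. or/xor @i5+i6  | pair
5. ld @i7  | no-port MEM/MEM
6. st/add @i8+i9  | pair
7. ld @i10  | tail

PAIRS = 3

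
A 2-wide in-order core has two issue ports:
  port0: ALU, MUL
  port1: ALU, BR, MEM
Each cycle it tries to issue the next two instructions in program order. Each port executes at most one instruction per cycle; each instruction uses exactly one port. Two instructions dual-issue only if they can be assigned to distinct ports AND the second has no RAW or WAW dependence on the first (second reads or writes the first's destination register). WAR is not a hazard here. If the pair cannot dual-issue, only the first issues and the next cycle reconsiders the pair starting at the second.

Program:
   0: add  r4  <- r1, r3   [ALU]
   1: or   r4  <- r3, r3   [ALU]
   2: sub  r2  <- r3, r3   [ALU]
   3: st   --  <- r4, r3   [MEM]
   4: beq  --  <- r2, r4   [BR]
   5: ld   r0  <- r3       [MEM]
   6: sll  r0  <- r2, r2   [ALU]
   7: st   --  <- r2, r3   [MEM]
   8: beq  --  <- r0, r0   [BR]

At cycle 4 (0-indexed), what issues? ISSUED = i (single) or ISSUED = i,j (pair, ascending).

0. add @i0  | WAW r4
1. or+sub @i1+i2  | dual
2. st @i3  | no-port MEM/BR
3. beq @i4  | no-port BR/MEM
4. ld @i5  | WAW r0
5. sll+st @i6+i7  | dual
6. beq @i8  | tail

ISSUED = 5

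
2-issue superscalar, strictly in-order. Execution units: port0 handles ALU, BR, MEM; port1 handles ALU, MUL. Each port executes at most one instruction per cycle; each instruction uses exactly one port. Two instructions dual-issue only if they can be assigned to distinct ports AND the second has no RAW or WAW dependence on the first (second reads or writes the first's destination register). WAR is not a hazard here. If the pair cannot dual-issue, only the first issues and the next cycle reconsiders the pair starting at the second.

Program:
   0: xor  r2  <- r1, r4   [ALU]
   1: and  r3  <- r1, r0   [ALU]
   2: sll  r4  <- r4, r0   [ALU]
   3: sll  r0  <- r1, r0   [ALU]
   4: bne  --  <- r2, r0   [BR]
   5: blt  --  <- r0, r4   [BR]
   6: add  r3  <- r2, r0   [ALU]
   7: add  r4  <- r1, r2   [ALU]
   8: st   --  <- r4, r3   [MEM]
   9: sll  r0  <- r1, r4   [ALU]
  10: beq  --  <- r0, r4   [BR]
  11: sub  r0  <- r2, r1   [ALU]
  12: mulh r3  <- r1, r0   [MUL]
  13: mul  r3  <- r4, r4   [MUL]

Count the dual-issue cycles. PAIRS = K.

PAIRS = 5

t=0 i0&i1:xor.ALU;and.ALU ; dual
t=1 i2&i3:sll.ALU;sll.ALU ; dual
t=2 i4:bne.BR ; no-port BR/BR
t=3 i5&i6:blt.BR;add.ALU ; dual
t=4 i7:add.ALU ; RAW r4
t=5 i8&i9:st.MEM;sll.ALU ; dual
t=6 i10&i11:beq.BR;sub.ALU ; dual
t=7 i12:mulh.MUL ; no-port MUL/MUL
t=8 i13:mul.MUL ; tail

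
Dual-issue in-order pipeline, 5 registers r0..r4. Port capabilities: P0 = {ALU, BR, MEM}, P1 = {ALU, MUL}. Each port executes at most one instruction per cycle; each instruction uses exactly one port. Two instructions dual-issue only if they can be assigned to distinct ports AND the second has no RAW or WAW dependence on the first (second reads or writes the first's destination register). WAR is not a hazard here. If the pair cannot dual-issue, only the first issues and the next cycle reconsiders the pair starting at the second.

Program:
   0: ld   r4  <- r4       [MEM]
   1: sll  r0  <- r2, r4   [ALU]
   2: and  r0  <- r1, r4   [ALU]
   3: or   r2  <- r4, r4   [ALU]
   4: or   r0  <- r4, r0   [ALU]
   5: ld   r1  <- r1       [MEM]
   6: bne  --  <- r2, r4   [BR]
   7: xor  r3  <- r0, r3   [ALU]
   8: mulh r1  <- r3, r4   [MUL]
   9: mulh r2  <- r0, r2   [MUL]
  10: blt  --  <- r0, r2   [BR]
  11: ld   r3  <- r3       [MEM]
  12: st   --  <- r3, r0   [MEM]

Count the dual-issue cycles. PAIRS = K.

  cy0 -> i0 (ld.MEM) RAW r4
  cy1 -> i1 (sll.ALU) WAW r0
  cy2 -> i2+i3 (and.ALU+or.ALU) 2-wide
  cy3 -> i4+i5 (or.ALU+ld.MEM) 2-wide
  cy4 -> i6+i7 (bne.BR+xor.ALU) 2-wide
  cy5 -> i8 (mulh.MUL) no-port MUL/MUL
  cy6 -> i9 (mulh.MUL) RAW r2
  cy7 -> i10 (blt.BR) no-port BR/MEM
  cy8 -> i11 (ld.MEM) no-port MEM/MEM
  cy9 -> i12 (st.MEM) tail

PAIRS = 3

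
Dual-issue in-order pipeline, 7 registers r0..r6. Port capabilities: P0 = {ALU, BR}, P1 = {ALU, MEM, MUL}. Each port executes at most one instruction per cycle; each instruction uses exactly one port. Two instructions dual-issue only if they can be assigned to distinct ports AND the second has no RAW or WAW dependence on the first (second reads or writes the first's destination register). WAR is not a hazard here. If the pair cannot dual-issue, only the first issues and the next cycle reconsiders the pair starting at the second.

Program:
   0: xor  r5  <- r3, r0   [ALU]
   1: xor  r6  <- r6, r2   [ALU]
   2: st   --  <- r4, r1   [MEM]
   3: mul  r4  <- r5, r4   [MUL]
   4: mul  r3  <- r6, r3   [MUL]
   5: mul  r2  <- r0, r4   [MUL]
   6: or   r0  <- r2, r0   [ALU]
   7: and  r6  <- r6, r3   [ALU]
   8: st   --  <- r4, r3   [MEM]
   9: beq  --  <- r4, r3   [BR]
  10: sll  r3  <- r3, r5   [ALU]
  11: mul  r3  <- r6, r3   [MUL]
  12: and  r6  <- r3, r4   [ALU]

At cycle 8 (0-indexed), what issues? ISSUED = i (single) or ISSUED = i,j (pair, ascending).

ISSUED = 11

[0] i0&i1  xor;xor  -- dual
[1] i2  st  -- no-port MEM/MUL
[2] i3  mul  -- no-port MUL/MUL
[3] i4  mul  -- no-port MUL/MUL
[4] i5  mul  -- RAW r2
[5] i6&i7  or;and  -- dual
[6] i8&i9  st;beq  -- dual
[7] i10  sll  -- RAW+WAW r3
[8] i11  mul  -- RAW r3
[9] i12  and  -- tail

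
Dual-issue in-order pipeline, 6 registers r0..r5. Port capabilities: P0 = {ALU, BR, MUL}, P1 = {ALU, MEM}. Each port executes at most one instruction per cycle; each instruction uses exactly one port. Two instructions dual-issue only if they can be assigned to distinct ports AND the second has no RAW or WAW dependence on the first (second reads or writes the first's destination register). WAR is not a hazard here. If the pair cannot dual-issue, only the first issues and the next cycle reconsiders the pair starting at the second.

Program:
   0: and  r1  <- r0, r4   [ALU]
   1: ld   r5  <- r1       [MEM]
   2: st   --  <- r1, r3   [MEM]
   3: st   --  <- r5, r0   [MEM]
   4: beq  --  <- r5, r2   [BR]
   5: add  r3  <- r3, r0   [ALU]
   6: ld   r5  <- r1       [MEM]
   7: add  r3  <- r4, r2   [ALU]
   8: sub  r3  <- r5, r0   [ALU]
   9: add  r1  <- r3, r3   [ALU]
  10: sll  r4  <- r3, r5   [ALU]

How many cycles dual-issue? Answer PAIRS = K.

0. and @i0  | RAW r1
1. ld @i1  | no-port MEM/MEM
2. st @i2  | no-port MEM/MEM
3. st;beq @i3+i4  | dual
4. add;ld @i5+i6  | dual
5. add @i7  | WAW r3
6. sub @i8  | RAW r3
7. add;sll @i9+i10  | dual

PAIRS = 3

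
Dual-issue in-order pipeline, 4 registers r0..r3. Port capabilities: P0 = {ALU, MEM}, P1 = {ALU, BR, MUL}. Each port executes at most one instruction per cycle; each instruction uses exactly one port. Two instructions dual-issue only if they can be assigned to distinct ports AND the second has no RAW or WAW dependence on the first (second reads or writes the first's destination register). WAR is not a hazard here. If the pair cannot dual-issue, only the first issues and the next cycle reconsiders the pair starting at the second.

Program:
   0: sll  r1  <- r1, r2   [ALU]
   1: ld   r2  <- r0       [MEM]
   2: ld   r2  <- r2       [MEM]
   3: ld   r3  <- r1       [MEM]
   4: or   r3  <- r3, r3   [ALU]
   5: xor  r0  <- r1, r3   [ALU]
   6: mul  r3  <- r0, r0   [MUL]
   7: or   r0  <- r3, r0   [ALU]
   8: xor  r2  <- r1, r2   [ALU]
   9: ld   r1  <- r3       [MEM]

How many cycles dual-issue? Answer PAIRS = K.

PAIRS = 2

[0] i0,i1  sll.ALU ld.MEM  -- 2-wide
[1] i2  ld.MEM  -- no-port MEM/MEM
[2] i3  ld.MEM  -- RAW+WAW r3
[3] i4  or.ALU  -- RAW r3
[4] i5  xor.ALU  -- RAW r0
[5] i6  mul.MUL  -- RAW r3
[6] i7,i8  or.ALU xor.ALU  -- 2-wide
[7] i9  ld.MEM  -- tail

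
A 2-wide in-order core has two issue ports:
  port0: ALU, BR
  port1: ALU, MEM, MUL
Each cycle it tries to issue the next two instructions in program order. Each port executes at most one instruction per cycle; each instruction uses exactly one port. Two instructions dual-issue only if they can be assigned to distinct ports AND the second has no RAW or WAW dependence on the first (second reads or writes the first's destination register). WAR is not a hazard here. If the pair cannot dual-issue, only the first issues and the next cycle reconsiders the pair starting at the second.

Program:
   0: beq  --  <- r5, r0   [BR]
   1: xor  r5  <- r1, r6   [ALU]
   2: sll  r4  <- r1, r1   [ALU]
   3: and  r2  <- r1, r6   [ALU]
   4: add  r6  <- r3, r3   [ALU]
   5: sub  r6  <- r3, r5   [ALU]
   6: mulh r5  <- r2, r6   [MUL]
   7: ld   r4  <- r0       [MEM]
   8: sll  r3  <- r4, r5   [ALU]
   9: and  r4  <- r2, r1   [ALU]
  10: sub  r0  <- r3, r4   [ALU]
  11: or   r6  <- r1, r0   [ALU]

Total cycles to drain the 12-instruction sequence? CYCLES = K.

#0 head=0: beq/xor i0/i1 2-wide
#1 head=2: sll/and i2/i3 2-wide
#2 head=4: add i4 WAW r6
#3 head=5: sub i5 RAW r6
#4 head=6: mulh i6 no-port MUL/MEM
#5 head=7: ld i7 RAW r4
#6 head=8: sll/and i8/i9 2-wide
#7 head=10: sub i10 RAW r0
#8 head=11: or i11 tail

CYCLES = 9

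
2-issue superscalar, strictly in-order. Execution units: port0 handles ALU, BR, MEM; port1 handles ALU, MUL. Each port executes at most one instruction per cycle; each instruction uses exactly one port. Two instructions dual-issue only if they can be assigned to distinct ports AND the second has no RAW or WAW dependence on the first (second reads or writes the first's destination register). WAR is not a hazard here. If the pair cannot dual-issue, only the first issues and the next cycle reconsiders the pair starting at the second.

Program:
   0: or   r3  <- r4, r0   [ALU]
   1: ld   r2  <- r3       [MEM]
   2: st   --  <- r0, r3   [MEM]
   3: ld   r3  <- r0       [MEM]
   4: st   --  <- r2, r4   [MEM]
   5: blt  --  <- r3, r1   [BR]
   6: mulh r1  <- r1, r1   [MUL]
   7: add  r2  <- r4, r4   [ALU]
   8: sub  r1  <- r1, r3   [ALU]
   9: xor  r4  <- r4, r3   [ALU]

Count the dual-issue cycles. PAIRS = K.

t=0 i0:or.ALU ; RAW r3
t=1 i1:ld.MEM ; no-port MEM/MEM
t=2 i2:st.MEM ; no-port MEM/MEM
t=3 i3:ld.MEM ; no-port MEM/MEM
t=4 i4:st.MEM ; no-port MEM/BR
t=5 i5,i6:blt.BR;mulh.MUL ; dual
t=6 i7,i8:add.ALU;sub.ALU ; dual
t=7 i9:xor.ALU ; tail

PAIRS = 2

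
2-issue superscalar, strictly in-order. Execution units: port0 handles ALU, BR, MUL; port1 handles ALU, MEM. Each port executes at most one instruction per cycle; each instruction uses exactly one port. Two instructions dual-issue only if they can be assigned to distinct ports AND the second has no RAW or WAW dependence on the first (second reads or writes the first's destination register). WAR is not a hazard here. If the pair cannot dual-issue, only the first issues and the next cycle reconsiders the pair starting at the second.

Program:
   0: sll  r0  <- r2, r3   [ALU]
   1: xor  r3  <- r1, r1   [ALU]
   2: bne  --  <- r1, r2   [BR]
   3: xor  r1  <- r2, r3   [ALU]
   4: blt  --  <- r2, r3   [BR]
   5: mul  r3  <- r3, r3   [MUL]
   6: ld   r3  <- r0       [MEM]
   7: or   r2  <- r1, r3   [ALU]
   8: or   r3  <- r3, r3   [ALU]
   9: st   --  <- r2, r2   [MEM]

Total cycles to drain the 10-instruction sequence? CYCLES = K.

c0: i0/i1 sll.ALU;xor.ALU  dual
c1: i2/i3 bne.BR;xor.ALU  dual
c2: i4 blt.BR  no-port BR/MUL
c3: i5 mul.MUL  WAW r3
c4: i6 ld.MEM  RAW r3
c5: i7/i8 or.ALU;or.ALU  dual
c6: i9 st.MEM  tail

CYCLES = 7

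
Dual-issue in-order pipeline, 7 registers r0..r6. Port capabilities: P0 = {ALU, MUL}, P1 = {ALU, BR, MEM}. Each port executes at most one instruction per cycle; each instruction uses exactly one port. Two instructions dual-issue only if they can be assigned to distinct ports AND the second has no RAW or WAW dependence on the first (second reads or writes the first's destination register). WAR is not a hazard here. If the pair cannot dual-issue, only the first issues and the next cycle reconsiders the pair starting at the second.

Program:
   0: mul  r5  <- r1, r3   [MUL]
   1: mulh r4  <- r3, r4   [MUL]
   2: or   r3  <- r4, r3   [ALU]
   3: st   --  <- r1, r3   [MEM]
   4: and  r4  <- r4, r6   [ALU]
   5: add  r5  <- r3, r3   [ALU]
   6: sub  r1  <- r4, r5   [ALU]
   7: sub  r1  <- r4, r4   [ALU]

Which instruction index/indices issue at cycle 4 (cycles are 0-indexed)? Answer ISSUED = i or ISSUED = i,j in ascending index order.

ISSUED = 5

[0] i0  mul.MUL  -- no-port MUL/MUL
[1] i1  mulh.MUL  -- RAW r4
[2] i2  or.ALU  -- RAW r3
[3] i3&i4  st.MEM;and.ALU  -- 2-wide
[4] i5  add.ALU  -- RAW r5
[5] i6  sub.ALU  -- WAW r1
[6] i7  sub.ALU  -- tail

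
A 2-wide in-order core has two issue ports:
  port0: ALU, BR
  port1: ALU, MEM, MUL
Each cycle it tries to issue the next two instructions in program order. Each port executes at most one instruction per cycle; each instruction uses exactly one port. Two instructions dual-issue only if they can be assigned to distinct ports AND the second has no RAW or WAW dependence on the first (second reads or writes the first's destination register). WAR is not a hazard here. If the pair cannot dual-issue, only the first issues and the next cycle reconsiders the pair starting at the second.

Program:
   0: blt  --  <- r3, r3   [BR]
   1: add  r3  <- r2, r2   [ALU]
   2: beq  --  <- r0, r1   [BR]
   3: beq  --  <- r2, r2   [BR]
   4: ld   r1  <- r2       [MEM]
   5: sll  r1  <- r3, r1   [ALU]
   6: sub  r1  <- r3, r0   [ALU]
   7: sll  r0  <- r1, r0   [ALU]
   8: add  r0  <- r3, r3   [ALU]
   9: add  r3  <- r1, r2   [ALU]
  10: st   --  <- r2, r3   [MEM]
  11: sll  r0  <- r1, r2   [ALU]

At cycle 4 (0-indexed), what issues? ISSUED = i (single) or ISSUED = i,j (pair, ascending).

c0: i0&i1 blt;add  2-wide
c1: i2 beq  no-port BR/BR
c2: i3&i4 beq;ld  2-wide
c3: i5 sll  WAW r1
c4: i6 sub  RAW r1
c5: i7 sll  WAW r0
c6: i8&i9 add;add  2-wide
c7: i10&i11 st;sll  2-wide

ISSUED = 6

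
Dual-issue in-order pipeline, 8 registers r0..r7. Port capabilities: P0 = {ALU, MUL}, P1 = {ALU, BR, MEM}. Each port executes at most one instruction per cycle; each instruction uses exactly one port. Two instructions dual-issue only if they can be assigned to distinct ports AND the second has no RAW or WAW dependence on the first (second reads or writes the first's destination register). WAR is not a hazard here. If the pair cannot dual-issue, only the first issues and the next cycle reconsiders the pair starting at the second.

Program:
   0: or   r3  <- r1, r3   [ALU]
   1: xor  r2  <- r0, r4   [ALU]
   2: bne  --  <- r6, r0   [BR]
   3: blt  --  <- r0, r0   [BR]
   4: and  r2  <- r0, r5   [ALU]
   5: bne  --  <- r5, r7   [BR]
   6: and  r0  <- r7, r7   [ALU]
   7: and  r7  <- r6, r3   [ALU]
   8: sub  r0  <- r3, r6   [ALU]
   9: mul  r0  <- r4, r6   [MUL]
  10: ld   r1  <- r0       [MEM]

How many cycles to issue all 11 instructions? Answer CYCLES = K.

  cy0 -> i0,i1 (or.ALU xor.ALU) dual
  cy1 -> i2 (bne.BR) no-port BR/BR
  cy2 -> i3,i4 (blt.BR and.ALU) dual
  cy3 -> i5,i6 (bne.BR and.ALU) dual
  cy4 -> i7,i8 (and.ALU sub.ALU) dual
  cy5 -> i9 (mul.MUL) RAW r0
  cy6 -> i10 (ld.MEM) tail

CYCLES = 7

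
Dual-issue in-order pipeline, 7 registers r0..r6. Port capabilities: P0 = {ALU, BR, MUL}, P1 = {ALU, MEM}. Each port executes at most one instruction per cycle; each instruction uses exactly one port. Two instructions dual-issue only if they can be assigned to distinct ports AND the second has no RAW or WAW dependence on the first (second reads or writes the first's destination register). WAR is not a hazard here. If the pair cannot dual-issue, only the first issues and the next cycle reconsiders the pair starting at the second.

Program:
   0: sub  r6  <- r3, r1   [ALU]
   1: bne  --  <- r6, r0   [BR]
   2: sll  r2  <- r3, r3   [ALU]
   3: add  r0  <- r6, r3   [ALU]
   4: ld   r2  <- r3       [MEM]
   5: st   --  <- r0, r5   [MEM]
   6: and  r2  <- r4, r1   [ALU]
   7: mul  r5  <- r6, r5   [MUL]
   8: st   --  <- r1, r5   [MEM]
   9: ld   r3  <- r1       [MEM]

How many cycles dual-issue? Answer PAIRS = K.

PAIRS = 3

t=0 i0:sub.ALU ; RAW r6
t=1 i1/i2:bne.BR/sll.ALU ; pair
t=2 i3/i4:add.ALU/ld.MEM ; pair
t=3 i5/i6:st.MEM/and.ALU ; pair
t=4 i7:mul.MUL ; RAW r5
t=5 i8:st.MEM ; no-port MEM/MEM
t=6 i9:ld.MEM ; tail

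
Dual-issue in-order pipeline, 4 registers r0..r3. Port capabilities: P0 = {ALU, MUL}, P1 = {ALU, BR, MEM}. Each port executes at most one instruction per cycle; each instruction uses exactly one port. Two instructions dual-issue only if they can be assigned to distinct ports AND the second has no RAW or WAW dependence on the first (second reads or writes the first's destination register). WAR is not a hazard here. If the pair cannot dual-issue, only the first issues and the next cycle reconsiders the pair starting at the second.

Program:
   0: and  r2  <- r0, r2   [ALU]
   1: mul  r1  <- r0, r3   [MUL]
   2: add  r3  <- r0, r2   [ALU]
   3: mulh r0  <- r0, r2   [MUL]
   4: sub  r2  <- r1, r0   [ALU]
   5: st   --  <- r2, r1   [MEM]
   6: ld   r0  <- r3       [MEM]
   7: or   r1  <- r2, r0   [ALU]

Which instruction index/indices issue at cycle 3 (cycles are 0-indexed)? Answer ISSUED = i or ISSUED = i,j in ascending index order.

#0 head=0: and/mul i0/i1 pair
#1 head=2: add/mulh i2/i3 pair
#2 head=4: sub i4 RAW r2
#3 head=5: st i5 no-port MEM/MEM
#4 head=6: ld i6 RAW r0
#5 head=7: or i7 tail

ISSUED = 5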